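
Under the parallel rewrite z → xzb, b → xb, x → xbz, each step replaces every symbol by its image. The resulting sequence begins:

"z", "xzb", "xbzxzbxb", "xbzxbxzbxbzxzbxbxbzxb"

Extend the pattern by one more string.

Replace each of the 21 characters of xbzxbxzbxbzxzbxbxbzxb in place — xbz xb xzb xbz xb xbz xzb xb xbz xb xzb xbz xzb xb xbz xb xbz xb xzb xbz xb — and concatenate.

xbzxbxzbxbzxbxbzxzbxbxbzxbxzbxbzxzbxbxbzxbxbzxbxzbxbzxb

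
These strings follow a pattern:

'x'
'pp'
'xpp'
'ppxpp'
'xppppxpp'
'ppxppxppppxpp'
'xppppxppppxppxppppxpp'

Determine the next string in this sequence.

From term 3 onward, concatenate the second-to-last term with the last: x·pp = xpp, pp·xpp = ppxpp, …
Continuing: ppxppxppppxpp · xppppxppppxppxppppxpp gives term 8.

ppxppxppppxppxppppxppppxppxppppxpp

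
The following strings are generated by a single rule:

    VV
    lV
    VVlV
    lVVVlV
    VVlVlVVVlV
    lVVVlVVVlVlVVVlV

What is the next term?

This is a Fibonacci-style word recurrence s(k) = s(k−2)·s(k−1): e.g. VV·lV = VVlV.
So term 7 is VVlVlVVVlV·lVVVlVVVlVlVVVlV.

VVlVlVVVlVlVVVlVVVlVlVVVlV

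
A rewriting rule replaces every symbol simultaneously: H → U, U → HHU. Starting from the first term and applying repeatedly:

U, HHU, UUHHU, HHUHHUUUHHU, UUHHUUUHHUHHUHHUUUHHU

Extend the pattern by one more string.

Rewriting the 21 symbols of UUHHUUUHHUHHUHHUUUHHU one by one yields HHU HHU U U HHU HHU HHU U U HHU U U HHU U U HHU HHU HHU U U HHU; concatenated:

HHUHHUUUHHUHHUHHUUUHHUUUHHUUUHHUHHUHHUUUHHU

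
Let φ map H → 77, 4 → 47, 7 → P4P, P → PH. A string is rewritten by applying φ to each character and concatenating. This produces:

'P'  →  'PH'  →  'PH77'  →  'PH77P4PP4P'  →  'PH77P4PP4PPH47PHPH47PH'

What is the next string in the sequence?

Applying the rule to each of the 22 symbols of PH77P4PP4PPH47PHPH47PH gives the pieces PH 77 P4P P4P PH 47 PH PH 47 PH PH 77 47 P4P PH 77 PH 77 47 P4P PH 77, which concatenate to the answer.

PH77P4PP4PPH47PHPH47PHPH7747P4PPH77PH7747P4PPH77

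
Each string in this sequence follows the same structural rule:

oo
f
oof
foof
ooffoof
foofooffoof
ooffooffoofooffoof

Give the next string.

foofooffoofooffooffoofooffoof

Each term (from the third on) is the two preceding terms concatenated in order: term 3 = oo·f = oof.
So term 8 is foofooffoof·ooffooffoofooffoof.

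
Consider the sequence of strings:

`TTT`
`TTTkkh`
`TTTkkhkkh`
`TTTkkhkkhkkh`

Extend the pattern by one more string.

Each term is the previous one with kkh appended.
So the next term is TTTkkhkkhkkh·kkh.

TTTkkhkkhkkhkkh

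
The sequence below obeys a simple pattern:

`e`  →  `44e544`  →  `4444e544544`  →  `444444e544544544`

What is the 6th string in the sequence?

Every step adds 44 to the front and 544 to the end of the previous string.
From 444444e544544544, 2 further steps: 444444e544544544 → 44444444e544544544544 → (answer).

4444444444e544544544544544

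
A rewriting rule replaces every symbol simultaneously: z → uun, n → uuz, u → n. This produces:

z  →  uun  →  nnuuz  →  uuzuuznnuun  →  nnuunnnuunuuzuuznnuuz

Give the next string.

Applying the rule to each of the 21 symbols of nnuunnnuunuuzuuznnuuz gives the pieces uuz uuz n n uuz uuz uuz n n uuz n n uun n n uun uuz uuz n n uun, which concatenate to the answer.

uuzuuznnuuzuuzuuznnuuznnuunnnuunuuzuuznnuun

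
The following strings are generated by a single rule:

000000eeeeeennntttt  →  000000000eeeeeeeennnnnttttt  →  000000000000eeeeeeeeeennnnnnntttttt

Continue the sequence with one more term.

000000000000000eeeeeeeeeeeennnnnnnnnttttttt

The n-th term is 3n 0's then 2n+2 e's then 2n-1 n's then n+2 t's, where the shown terms are n = 2, 3, 4.
Setting n = 5 gives 15, 12, 9, 7 characters in each block.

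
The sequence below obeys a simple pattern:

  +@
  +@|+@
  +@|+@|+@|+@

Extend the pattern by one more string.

+@|+@|+@|+@|+@|+@|+@|+@

Each string is two copies of the previous one joined by '|'.
One more doubling of +@|+@|+@|+@ gives the answer.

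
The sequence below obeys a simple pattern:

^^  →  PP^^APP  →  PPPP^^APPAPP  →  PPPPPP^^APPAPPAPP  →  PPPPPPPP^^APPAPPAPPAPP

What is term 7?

Every step adds PP to the front and APP to the end of the previous string.
From PPPPPPPP^^APPAPPAPPAPP, 2 further steps: PPPPPPPP^^APPAPPAPPAPP → PPPPPPPPPP^^APPAPPAPPAPPAPP → (answer).

PPPPPPPPPPPP^^APPAPPAPPAPPAPPAPP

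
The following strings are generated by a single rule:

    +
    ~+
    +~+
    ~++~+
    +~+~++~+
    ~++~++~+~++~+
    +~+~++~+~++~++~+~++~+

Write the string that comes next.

~++~++~+~++~++~+~++~+~++~++~+~++~+

Each term (from the third on) is the two preceding terms concatenated in order: term 3 = +·~+ = +~+.
The next term joins ~++~++~+~++~+ and +~+~++~+~++~++~+~++~+.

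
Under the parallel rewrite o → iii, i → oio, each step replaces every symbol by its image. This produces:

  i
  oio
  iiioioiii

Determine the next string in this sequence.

oiooiooioiiioioiiioiooiooio

Expanding iiioioiii: i→oio, i→oio, i→oio, o→iii, i→oio, o→iii, i→oio, i→oio, i→oio. Concatenated: oio oio oio iii oio iii oio oio oio.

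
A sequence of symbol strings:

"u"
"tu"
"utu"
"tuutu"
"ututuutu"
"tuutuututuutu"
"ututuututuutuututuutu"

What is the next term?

tuutuututuutuututuututuutuututuutu

From term 3 onward, concatenate the second-to-last term with the last: u·tu = utu, tu·utu = tuutu, …
The next term joins tuutuututuutu and ututuututuutuututuutu.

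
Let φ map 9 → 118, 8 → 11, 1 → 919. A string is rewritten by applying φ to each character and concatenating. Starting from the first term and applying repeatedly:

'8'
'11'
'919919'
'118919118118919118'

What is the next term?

91991911118919118919919119199191111891911891991911

Replace each of the 18 characters of 118919118118919118 in place — 919 919 11 118 919 118 919 919 11 919 919 11 118 919 118 919 919 11 — and concatenate.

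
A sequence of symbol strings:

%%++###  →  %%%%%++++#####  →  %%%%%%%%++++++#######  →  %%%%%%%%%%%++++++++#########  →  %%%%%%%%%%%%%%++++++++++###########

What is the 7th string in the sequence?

%%%%%%%%%%%%%%%%%%%%++++++++++++++###############

Each string has the form %^{3n-1} +^{2n} #^{2n+1} (n = 1, 2, …).
Setting n = 7 gives 20, 14, 15 characters in each block.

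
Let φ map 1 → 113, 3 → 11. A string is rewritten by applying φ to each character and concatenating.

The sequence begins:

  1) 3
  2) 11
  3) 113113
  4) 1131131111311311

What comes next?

11311311113113111131131131131111311311113113

Replace each of the 16 characters of 1131131111311311 in place — 113 113 11 113 113 11 113 113 113 113 11 113 113 11 113 113 — and concatenate.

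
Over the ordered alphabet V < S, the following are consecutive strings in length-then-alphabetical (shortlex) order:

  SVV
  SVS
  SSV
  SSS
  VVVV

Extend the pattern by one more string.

VVVS

Find the rightmost character of VVVV below S, bump it to the next letter, and reset everything to its right to V.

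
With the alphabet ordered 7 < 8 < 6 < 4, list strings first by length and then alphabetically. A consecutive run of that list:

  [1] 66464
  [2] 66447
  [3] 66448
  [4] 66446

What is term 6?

64777

Stepping forward 2 times from 66446: 66446 → 66444, then the target.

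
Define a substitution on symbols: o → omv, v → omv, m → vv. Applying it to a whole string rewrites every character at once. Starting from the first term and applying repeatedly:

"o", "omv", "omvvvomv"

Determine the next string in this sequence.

omvvvomvomvomvomvvvomv

Expanding omvvvomv: o→omv, m→vv, v→omv, v→omv, v→omv, o→omv, m→vv, v→omv. Concatenated: omv vv omv omv omv omv vv omv.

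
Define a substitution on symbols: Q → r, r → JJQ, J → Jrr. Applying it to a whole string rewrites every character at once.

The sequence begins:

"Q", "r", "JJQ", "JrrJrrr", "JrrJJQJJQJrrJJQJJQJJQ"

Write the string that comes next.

JrrJJQJJQJrrJrrrJrrJrrrJrrJJQJJQJrrJrrrJrrJrrrJrrJrrr

Applying the rule to each of the 21 symbols of JrrJJQJJQJrrJJQJJQJJQ gives the pieces Jrr JJQ JJQ Jrr Jrr r Jrr Jrr r Jrr JJQ JJQ Jrr Jrr r Jrr Jrr r Jrr Jrr r, which concatenate to the answer.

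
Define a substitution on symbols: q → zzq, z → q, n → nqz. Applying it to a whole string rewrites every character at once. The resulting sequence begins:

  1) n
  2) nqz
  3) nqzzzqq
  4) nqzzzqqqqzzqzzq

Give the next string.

Rewriting the 15 symbols of nqzzzqqqqzzqzzq one by one yields nqz zzq q q q zzq zzq zzq zzq q q zzq q q zzq; concatenated:

nqzzzqqqqzzqzzqzzqzzqqqzzqqqzzq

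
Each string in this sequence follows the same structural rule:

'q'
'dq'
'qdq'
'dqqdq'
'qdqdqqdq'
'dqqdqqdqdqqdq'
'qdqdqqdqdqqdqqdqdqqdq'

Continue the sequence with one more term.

dqqdqqdqdqqdqqdqdqqdqdqqdqqdqdqqdq

From term 3 onward, concatenate the second-to-last term with the last: q·dq = qdq, dq·qdq = dqqdq, …
Continuing: dqqdqqdqdqqdq · qdqdqqdqdqqdqqdqdqqdq gives term 8.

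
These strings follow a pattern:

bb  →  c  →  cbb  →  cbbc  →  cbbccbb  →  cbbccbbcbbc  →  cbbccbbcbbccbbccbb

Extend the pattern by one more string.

Each term (from the third on) is the previous term followed by the one before it: term 3 = c·bb = cbb.
So term 8 is cbbccbbcbbccbbccbb·cbbccbbcbbc.

cbbccbbcbbccbbccbbcbbccbbcbbc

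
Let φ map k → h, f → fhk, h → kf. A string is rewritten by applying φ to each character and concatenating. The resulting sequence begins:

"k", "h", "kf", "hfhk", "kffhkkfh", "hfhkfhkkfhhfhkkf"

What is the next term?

Replace each of the 16 characters of hfhkfhkkfhhfhkkf in place — kf fhk kf h fhk kf h h fhk kf kf fhk kf h h fhk — and concatenate.

kffhkkfhfhkkfhhfhkkfkffhkkfhhfhk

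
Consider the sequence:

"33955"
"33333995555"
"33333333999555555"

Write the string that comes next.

33333333333999955555555

Term n consists of 3n-1 3's, followed by n 9's, followed by 2n 5's (n = 1, 2, …).
At n = 4 the blocks have lengths 11, 4, 8.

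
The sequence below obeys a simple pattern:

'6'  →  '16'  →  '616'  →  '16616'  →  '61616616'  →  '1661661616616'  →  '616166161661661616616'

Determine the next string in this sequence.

From term 3 onward, concatenate the second-to-last term with the last: 6·16 = 616, 16·616 = 16616, …
The next term joins 1661661616616 and 616166161661661616616.

1661661616616616166161661661616616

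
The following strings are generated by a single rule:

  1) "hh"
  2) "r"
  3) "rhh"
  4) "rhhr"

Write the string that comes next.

From term 3 onward, concatenate the last term with the second-to-last: r·hh = rhh, rhh·r = rhhr, …
The next term joins rhhr and rhh.

rhhrrhh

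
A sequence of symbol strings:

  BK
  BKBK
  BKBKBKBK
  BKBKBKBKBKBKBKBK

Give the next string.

Every step duplicates the string.
Doubling BKBKBKBKBKBKBKBK:

BKBKBKBKBKBKBKBKBKBKBKBKBKBKBKBK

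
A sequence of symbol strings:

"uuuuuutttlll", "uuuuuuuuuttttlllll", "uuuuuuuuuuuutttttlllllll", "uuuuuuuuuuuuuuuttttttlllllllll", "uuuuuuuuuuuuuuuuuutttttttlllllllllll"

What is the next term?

uuuuuuuuuuuuuuuuuuuuuttttttttlllllllllllll

Reading off run lengths: u runs 6, 9, 12, 15, 18; t runs 3, 4, 5, 6, 7; l runs 3, 5, 7, 9, 11 — each is linear in n, where the shown terms are n = 2, 3, 4, 5, 6.
Setting n = 7 gives 21, 8, 13 characters in each block.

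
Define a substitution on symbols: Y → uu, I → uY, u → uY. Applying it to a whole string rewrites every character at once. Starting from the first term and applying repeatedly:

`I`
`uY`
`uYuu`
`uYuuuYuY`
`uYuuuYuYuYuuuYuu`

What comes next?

Rewriting the 16 symbols of uYuuuYuYuYuuuYuu one by one yields uY uu uY uY uY uu uY uu uY uu uY uY uY uu uY uY; concatenated:

uYuuuYuYuYuuuYuuuYuuuYuYuYuuuYuY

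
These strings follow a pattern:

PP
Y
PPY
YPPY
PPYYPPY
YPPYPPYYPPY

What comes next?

PPYYPPYYPPYPPYYPPY

From term 3 onward, concatenate the second-to-last term with the last: PP·Y = PPY, Y·PPY = YPPY, …
So term 7 is PPYYPPY·YPPYPPYYPPY.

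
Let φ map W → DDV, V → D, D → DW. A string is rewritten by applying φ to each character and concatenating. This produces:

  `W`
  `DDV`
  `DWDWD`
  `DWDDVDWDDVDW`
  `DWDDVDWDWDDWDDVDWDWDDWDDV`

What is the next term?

Rewriting the 25 symbols of DWDDVDWDWDDWDDVDWDWDDWDDV one by one yields DW DDV DW DW D DW DDV DW DDV DW DW DDV DW DW D DW DDV DW DDV DW DW DDV DW DW D; concatenated:

DWDDVDWDWDDWDDVDWDDVDWDWDDVDWDWDDWDDVDWDDVDWDWDDVDWDWD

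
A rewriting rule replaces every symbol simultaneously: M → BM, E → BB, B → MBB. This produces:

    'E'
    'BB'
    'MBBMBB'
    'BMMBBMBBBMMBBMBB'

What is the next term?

Applying the rule to each of the 16 symbols of BMMBBMBBBMMBBMBB gives the pieces MBB BM BM MBB MBB BM MBB MBB MBB BM BM MBB MBB BM MBB MBB, which concatenate to the answer.

MBBBMBMMBBMBBBMMBBMBBMBBBMBMMBBMBBBMMBBMBB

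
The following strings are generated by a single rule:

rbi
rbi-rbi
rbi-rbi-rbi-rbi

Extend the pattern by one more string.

Each string is two copies of the previous one joined by '-'.
Doubling rbi-rbi-rbi-rbi with '-' between the halves:

rbi-rbi-rbi-rbi-rbi-rbi-rbi-rbi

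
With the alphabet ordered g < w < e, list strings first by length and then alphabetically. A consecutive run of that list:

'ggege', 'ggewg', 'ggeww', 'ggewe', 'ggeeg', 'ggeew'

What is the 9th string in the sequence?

Continuing the enumeration 3 steps past ggeew: ggeew → ggeee → gwggg → (answer).

gwggw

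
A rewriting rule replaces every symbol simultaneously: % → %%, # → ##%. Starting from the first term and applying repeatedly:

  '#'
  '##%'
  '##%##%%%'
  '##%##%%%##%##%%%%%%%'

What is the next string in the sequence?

φ(##%##%%%##%##%%%%%%%) expands symbol-by-symbol to ##% ##% %% ##% ##% %% %% %% ##% ##% %% ##% ##% %% %% %% %% %% %% %%; joining the 20 pieces gives the next term.

##%##%%%##%##%%%%%%%##%##%%%##%##%%%%%%%%%%%%%%%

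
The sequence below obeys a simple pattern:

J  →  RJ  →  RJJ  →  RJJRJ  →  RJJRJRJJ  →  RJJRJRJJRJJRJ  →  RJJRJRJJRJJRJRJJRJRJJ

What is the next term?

From term 3 onward, concatenate the last term with the second-to-last: RJ·J = RJJ, RJJ·RJ = RJJRJ, …
So term 8 is RJJRJRJJRJJRJRJJRJRJJ·RJJRJRJJRJJRJ.

RJJRJRJJRJJRJRJJRJRJJRJJRJRJJRJJRJ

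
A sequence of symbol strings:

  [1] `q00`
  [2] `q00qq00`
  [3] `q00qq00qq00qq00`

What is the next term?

q00qq00qq00qq00qq00qq00qq00qq00

Each string is two copies of the previous one joined by 'q'.
So the next term is two copies of q00qq00qq00qq00 with 'q' between the halves.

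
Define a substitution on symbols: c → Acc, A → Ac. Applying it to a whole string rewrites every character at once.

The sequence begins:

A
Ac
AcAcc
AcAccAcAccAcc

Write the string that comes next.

AcAccAcAccAccAcAccAcAccAccAcAccAcc

φ(AcAccAcAccAcc) expands symbol-by-symbol to Ac Acc Ac Acc Acc Ac Acc Ac Acc Acc Ac Acc Acc; joining the 13 pieces gives the next term.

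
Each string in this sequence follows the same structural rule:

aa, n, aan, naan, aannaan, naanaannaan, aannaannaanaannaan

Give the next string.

Each term (from the third on) is the two preceding terms concatenated in order: term 3 = aa·n = aan.
Continuing: naanaannaan · aannaannaanaannaan gives term 8.

naanaannaanaannaannaanaannaan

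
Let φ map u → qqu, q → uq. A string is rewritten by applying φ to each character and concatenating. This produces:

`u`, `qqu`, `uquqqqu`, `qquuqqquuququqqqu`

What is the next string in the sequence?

uquqqquqquuququqqquqquuqqquuqqquuququqqqu

Applying the rule to each of the 17 symbols of qquuqqquuququqqqu gives the pieces uq uq qqu qqu uq uq uq qqu qqu uq qqu uq qqu uq uq uq qqu, which concatenate to the answer.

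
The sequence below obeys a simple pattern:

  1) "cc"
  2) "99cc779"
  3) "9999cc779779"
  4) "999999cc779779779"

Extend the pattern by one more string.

99999999cc779779779779

Every step adds 99 to the front and 779 to the end of the previous string.
So the next term is 99·999999cc779779779·779.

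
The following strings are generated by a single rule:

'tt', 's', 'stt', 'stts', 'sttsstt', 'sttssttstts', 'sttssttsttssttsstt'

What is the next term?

From term 3 onward, concatenate the last term with the second-to-last: s·tt = stt, stt·s = stts, …
So term 8 is sttssttsttssttsstt·sttssttstts.

sttssttsttssttssttsttssttstts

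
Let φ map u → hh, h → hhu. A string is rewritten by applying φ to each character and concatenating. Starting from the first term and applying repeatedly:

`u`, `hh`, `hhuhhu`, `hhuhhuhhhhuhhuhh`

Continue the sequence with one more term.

Rewriting the 16 symbols of hhuhhuhhhhuhhuhh one by one yields hhu hhu hh hhu hhu hh hhu hhu hhu hhu hh hhu hhu hh hhu hhu; concatenated:

hhuhhuhhhhuhhuhhhhuhhuhhuhhuhhhhuhhuhhhhuhhu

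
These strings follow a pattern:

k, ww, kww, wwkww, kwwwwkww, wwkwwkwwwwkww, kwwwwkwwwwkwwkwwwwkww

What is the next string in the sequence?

From term 3 onward, concatenate the second-to-last term with the last: k·ww = kww, ww·kww = wwkww, …
Continuing: wwkwwkwwwwkww · kwwwwkwwwwkwwkwwwwkww gives term 8.

wwkwwkwwwwkwwkwwwwkwwwwkwwkwwwwkww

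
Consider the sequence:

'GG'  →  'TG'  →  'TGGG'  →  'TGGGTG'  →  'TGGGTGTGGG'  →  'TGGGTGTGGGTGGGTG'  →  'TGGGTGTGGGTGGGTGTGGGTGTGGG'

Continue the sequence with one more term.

From term 3 onward, concatenate the last term with the second-to-last: TG·GG = TGGG, TGGG·TG = TGGGTG, …
So term 8 is TGGGTGTGGGTGGGTGTGGGTGTGGG·TGGGTGTGGGTGGGTG.

TGGGTGTGGGTGGGTGTGGGTGTGGGTGGGTGTGGGTGGGTG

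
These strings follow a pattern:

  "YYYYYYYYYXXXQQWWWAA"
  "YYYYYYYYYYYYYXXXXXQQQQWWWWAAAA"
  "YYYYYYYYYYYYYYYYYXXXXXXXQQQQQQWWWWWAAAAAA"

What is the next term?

YYYYYYYYYYYYYYYYYYYYYXXXXXXXXXQQQQQQQQWWWWWWAAAAAAAA

The n-th term is 4n+1 Y's then 2n-1 X's then 2n-2 Q's then n+1 W's then 2n-2 A's, where the shown terms are n = 2, 3, 4.
At n = 5 the blocks have lengths 21, 9, 8, 6, 8.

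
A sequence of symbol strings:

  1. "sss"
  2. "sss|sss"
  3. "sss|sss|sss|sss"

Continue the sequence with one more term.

sss|sss|sss|sss|sss|sss|sss|sss

Every step duplicates the string with '|' between the halves.
So the next term is two copies of sss|sss|sss|sss with '|' between the halves.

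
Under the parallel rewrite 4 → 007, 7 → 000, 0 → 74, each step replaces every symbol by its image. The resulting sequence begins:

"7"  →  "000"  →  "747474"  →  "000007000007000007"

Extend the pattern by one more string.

747474747400074747474740007474747474000

φ(000007000007000007) expands symbol-by-symbol to 74 74 74 74 74 000 74 74 74 74 74 000 74 74 74 74 74 000; joining the 18 pieces gives the next term.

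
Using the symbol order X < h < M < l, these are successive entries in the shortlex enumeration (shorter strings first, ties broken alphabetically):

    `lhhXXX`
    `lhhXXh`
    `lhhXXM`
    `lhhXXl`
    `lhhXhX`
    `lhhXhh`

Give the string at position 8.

Advancing 2 positions from lhhXhh through lhhXhh → lhhXhM reaches term 8.

lhhXhl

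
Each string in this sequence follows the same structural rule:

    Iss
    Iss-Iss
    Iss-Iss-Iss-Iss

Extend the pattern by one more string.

Every step duplicates the string with '-' between the halves.
One more doubling of Iss-Iss-Iss-Iss gives the answer.

Iss-Iss-Iss-Iss-Iss-Iss-Iss-Iss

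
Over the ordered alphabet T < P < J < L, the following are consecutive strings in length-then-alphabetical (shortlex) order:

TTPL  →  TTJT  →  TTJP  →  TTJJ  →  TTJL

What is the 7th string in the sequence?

Continuing the enumeration 2 steps past TTJL: TTJL → TTLT → (answer).

TTLP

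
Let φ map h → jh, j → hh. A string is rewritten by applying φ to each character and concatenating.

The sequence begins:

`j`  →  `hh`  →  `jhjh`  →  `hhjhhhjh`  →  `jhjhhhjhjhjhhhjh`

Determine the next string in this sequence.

Applying the rule to each of the 16 symbols of jhjhhhjhjhjhhhjh gives the pieces hh jh hh jh jh jh hh jh hh jh hh jh jh jh hh jh, which concatenate to the answer.

hhjhhhjhjhjhhhjhhhjhhhjhjhjhhhjh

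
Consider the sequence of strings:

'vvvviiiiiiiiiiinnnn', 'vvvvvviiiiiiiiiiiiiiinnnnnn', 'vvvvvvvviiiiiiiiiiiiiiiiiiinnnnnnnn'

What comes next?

vvvvvvvvvviiiiiiiiiiiiiiiiiiiiiiinnnnnnnnnn

The n-th term is 2n v's then 4n+3 i's then 2n n's, where the shown terms are n = 2, 3, 4.
Setting n = 5 gives 10, 23, 10 characters in each block.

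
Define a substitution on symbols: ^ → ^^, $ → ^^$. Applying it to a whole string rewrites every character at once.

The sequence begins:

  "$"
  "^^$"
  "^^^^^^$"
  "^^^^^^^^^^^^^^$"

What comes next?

^^^^^^^^^^^^^^^^^^^^^^^^^^^^^^$

Applying the rule to each of the 15 symbols of ^^^^^^^^^^^^^^$ gives the pieces ^^ ^^ ^^ ^^ ^^ ^^ ^^ ^^ ^^ ^^ ^^ ^^ ^^ ^^ ^^$, which concatenate to the answer.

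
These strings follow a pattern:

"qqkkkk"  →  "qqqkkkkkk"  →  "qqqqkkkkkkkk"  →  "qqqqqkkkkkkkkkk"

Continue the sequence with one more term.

qqqqqqkkkkkkkkkkkk

Each string has the form q^{n} k^{2n}, where the shown terms are n = 2, 3, 4, 5.
At n = 6 the blocks have lengths 6, 12.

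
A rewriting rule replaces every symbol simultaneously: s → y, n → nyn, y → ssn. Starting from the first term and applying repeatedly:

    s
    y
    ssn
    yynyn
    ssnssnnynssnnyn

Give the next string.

Rewriting the 15 symbols of ssnssnnynssnnyn one by one yields y y nyn y y nyn nyn ssn nyn y y nyn nyn ssn nyn; concatenated:

yynynyynynnynssnnynyynynnynssnnyn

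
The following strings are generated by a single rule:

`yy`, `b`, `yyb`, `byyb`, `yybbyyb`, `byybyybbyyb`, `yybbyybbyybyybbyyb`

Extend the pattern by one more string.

Each term (from the third on) is the two preceding terms concatenated in order: term 3 = yy·b = yyb.
The next term joins byybyybbyyb and yybbyybbyybyybbyyb.

byybyybbyybyybbyybbyybyybbyyb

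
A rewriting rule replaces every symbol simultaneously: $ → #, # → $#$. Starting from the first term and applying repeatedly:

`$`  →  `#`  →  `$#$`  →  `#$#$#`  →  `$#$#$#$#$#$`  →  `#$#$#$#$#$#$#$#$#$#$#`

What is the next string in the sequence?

Rewriting the 21 symbols of #$#$#$#$#$#$#$#$#$#$# one by one yields $#$ # $#$ # $#$ # $#$ # $#$ # $#$ # $#$ # $#$ # $#$ # $#$ # $#$; concatenated:

$#$#$#$#$#$#$#$#$#$#$#$#$#$#$#$#$#$#$#$#$#$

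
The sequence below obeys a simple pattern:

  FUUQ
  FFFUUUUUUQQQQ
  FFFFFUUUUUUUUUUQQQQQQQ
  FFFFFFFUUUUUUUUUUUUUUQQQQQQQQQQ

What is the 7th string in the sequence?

Term n consists of 2n-1 F's, followed by 4n-2 U's, followed by 3n-2 Q's (n = 1, 2, …).
At n = 7 the blocks have lengths 13, 26, 19.

FFFFFFFFFFFFFUUUUUUUUUUUUUUUUUUUUUUUUUUQQQQQQQQQQQQQQQQQQQ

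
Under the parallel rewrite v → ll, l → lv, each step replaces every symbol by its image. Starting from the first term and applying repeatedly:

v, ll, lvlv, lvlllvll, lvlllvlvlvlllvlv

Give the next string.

Rewriting the 16 symbols of lvlllvlvlvlllvlv one by one yields lv ll lv lv lv ll lv ll lv ll lv lv lv ll lv ll; concatenated:

lvlllvlvlvlllvlllvlllvlvlvlllvll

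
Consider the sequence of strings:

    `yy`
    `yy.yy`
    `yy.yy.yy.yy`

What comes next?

Each string is two copies of the previous one joined by '.'.
One more doubling of yy.yy.yy.yy gives the answer.

yy.yy.yy.yy.yy.yy.yy.yy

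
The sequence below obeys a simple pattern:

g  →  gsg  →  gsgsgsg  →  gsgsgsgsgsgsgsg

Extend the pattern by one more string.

gsgsgsgsgsgsgsgsgsgsgsgsgsgsgsg

Each string is two copies of the previous one joined by 's'.
One more doubling of gsgsgsgsgsgsgsg gives the answer.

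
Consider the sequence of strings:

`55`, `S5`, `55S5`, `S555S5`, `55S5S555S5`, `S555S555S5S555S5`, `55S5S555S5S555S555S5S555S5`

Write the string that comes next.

From term 3 onward, concatenate the second-to-last term with the last: 55·S5 = 55S5, S5·55S5 = S555S5, …
Continuing: S555S555S5S555S5 · 55S5S555S5S555S555S5S555S5 gives term 8.

S555S555S5S555S555S5S555S5S555S555S5S555S5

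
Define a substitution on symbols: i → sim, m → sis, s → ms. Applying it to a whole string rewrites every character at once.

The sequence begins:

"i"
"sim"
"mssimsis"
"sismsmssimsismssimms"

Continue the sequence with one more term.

mssimmssismssismsmssimsismssimmssismsmssimsissisms

Replace each of the 20 characters of sismsmssimsismssimms in place — ms sim ms sis ms sis ms ms sim sis ms sim ms sis ms ms sim sis sis ms — and concatenate.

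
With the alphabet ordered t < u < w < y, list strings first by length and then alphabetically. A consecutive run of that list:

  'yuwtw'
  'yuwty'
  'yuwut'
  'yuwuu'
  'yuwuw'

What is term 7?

yuwwt

Stepping forward 2 times from yuwuw: yuwuw → yuwuy, then the target.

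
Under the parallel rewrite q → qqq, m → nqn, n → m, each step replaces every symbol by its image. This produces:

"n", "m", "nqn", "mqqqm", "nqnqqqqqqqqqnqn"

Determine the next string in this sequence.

Applying the rule to each of the 15 symbols of nqnqqqqqqqqqnqn gives the pieces m qqq m qqq qqq qqq qqq qqq qqq qqq qqq qqq m qqq m, which concatenate to the answer.

mqqqmqqqqqqqqqqqqqqqqqqqqqqqqqqqmqqqm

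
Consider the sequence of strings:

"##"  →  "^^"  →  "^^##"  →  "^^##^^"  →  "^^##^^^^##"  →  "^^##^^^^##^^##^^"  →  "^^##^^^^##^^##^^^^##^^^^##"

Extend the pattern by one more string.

^^##^^^^##^^##^^^^##^^^^##^^##^^^^##^^##^^

Each term (from the third on) is the previous term followed by the one before it: term 3 = ^^·## = ^^##.
The next term joins ^^##^^^^##^^##^^^^##^^^^## and ^^##^^^^##^^##^^.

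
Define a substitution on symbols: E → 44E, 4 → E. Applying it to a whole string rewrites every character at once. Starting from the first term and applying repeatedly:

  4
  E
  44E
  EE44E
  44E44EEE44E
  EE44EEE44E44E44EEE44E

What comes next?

φ(EE44EEE44E44E44EEE44E) expands symbol-by-symbol to 44E 44E E E 44E 44E 44E E E 44E E E 44E E E 44E 44E 44E E E 44E; joining the 21 pieces gives the next term.

44E44EEE44E44E44EEE44EEE44EEE44E44E44EEE44E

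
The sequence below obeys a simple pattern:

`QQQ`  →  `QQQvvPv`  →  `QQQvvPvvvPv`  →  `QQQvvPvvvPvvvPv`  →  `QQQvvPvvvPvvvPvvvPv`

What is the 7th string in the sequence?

The strings grow by a fixed suffix vvPv each time.
From QQQvvPvvvPvvvPvvvPv, 2 further steps: QQQvvPvvvPvvvPvvvPv → QQQvvPvvvPvvvPvvvPvvvPv → (answer).

QQQvvPvvvPvvvPvvvPvvvPvvvPv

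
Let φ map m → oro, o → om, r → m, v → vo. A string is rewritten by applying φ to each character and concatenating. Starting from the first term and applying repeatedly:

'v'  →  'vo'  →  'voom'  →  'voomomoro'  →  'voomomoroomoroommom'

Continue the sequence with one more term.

Replace each of the 19 characters of voomomoroomoroommom in place — vo om om oro om oro om m om om oro om m om om oro oro om oro — and concatenate.

voomomoroomoroommomomoroommomomorooroomoro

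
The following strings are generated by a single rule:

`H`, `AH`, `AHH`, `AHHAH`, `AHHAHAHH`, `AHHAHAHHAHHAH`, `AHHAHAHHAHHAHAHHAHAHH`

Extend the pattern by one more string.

This is a Fibonacci-style word recurrence s(k) = s(k−1)·s(k−2): e.g. AH·H = AHH.
The next term joins AHHAHAHHAHHAHAHHAHAHH and AHHAHAHHAHHAH.

AHHAHAHHAHHAHAHHAHAHHAHHAHAHHAHHAH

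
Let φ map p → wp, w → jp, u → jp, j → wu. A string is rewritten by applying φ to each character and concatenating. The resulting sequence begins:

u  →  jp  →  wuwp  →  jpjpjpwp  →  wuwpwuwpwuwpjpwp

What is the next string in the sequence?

jpjpjpwpjpjpjpwpjpjpjpwpwuwpjpwp

φ(wuwpwuwpwuwpjpwp) expands symbol-by-symbol to jp jp jp wp jp jp jp wp jp jp jp wp wu wp jp wp; joining the 16 pieces gives the next term.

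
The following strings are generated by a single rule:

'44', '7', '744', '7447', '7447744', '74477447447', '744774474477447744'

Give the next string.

From term 3 onward, concatenate the last term with the second-to-last: 7·44 = 744, 744·7 = 7447, …
Continuing: 744774474477447744 · 74477447447 gives term 8.

74477447447744774474477447447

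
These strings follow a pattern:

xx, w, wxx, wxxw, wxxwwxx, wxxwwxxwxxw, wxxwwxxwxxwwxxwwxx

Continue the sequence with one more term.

wxxwwxxwxxwwxxwwxxwxxwwxxwxxw

From term 3 onward, concatenate the last term with the second-to-last: w·xx = wxx, wxx·w = wxxw, …
The next term joins wxxwwxxwxxwwxxwwxx and wxxwwxxwxxw.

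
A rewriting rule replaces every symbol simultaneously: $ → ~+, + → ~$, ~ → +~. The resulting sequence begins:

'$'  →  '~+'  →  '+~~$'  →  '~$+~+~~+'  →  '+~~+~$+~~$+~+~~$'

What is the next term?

Rewriting the 16 symbols of +~~+~$+~~$+~+~~$ one by one yields ~$ +~ +~ ~$ +~ ~+ ~$ +~ +~ ~+ ~$ +~ ~$ +~ +~ ~+; concatenated:

~$+~+~~$+~~+~$+~+~~+~$+~~$+~+~~+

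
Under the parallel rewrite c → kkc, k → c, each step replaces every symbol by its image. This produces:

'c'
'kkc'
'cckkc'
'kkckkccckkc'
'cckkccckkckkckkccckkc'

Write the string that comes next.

kkckkccckkckkckkccckkccckkccckkckkckkccckkc

Applying the rule to each of the 21 symbols of cckkccckkckkckkccckkc gives the pieces kkc kkc c c kkc kkc kkc c c kkc c c kkc c c kkc kkc kkc c c kkc, which concatenate to the answer.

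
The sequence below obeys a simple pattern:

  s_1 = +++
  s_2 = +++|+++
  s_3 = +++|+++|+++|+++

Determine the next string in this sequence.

Each string is two copies of the previous one joined by '|'.
One more doubling of +++|+++|+++|+++ gives the answer.

+++|+++|+++|+++|+++|+++|+++|+++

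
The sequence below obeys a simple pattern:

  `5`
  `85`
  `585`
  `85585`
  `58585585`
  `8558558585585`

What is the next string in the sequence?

This is a Fibonacci-style word recurrence s(k) = s(k−2)·s(k−1): e.g. 5·85 = 585.
The next term joins 58585585 and 8558558585585.

585855858558558585585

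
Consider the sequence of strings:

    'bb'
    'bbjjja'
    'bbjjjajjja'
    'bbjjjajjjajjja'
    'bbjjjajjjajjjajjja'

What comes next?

bbjjjajjjajjjajjjajjja

Every step adds jjja to the end: s(k+1) = s(k)·jjja.
So the next term is bbjjjajjjajjjajjja·jjja.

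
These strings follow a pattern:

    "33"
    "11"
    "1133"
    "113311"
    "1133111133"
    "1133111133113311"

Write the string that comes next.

11331111331133111133111133

Each term (from the third on) is the previous term followed by the one before it: term 3 = 11·33 = 1133.
The next term joins 1133111133113311 and 1133111133.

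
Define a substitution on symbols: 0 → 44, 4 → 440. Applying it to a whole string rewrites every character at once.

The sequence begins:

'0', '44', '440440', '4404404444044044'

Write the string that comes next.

Rewriting the 16 symbols of 4404404444044044 one by one yields 440 440 44 440 440 44 440 440 440 440 44 440 440 44 440 440; concatenated:

44044044440440444404404404404444044044440440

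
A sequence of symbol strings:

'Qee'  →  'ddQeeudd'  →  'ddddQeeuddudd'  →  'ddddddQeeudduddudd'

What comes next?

s(k+1) = dd·s(k)·udd, so each term gains dd as a prefix and udd as a suffix.
One more step from ddddddQeeudduddudd gives the answer.

ddddddddQeeuddudduddudd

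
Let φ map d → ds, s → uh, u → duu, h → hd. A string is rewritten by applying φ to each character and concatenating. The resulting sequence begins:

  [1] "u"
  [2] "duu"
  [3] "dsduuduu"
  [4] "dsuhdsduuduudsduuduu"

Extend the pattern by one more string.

Applying the rule to each of the 20 symbols of dsuhdsduuduudsduuduu gives the pieces ds uh duu hd ds uh ds duu duu ds duu duu ds uh ds duu duu ds duu duu, which concatenate to the answer.

dsuhduuhddsuhdsduuduudsduuduudsuhdsduuduudsduuduu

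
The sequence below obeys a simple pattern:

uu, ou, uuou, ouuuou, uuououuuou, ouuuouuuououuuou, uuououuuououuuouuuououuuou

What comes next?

ouuuouuuououuuouuuououuuououuuouuuououuuou

Each term (from the third on) is the two preceding terms concatenated in order: term 3 = uu·ou = uuou.
So term 8 is ouuuouuuououuuou·uuououuuououuuouuuououuuou.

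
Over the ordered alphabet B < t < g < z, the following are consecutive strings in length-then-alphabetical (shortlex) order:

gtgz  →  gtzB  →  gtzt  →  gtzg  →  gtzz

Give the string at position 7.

Stepping forward 2 times from gtzz: gtzz → ggBB, then the target.

ggBt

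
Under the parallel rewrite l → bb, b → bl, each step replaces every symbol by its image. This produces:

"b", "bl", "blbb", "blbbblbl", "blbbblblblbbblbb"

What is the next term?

blbbblblblbbblbbblbbblblblbbblbl

Applying the rule to each of the 16 symbols of blbbblblblbbblbb gives the pieces bl bb bl bl bl bb bl bb bl bb bl bl bl bb bl bl, which concatenate to the answer.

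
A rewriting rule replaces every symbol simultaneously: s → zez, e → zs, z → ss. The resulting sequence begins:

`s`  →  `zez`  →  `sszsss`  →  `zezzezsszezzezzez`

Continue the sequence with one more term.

φ(zezzezsszezzezzez) expands symbol-by-symbol to ss zs ss ss zs ss zez zez ss zs ss ss zs ss ss zs ss; joining the 17 pieces gives the next term.

sszssssszssszezzezsszssssszssssszsss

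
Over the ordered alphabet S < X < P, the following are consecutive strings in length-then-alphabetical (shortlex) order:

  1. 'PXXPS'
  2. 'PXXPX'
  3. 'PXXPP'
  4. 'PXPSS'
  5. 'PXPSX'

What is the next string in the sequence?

Treat PXPSX as a base-3 numeral over the given alphabet and add one, carrying through any trailing P's.

PXPSP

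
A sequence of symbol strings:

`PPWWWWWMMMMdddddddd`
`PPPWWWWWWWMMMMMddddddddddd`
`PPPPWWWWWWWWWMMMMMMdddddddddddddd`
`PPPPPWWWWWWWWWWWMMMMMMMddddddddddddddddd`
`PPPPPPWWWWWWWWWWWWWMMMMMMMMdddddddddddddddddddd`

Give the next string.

PPPPPPPWWWWWWWWWWWWWWWMMMMMMMMMddddddddddddddddddddddd

Term n consists of n P's, followed by 2n+1 W's, followed by n+2 M's, followed by 3n+2 d's, where the shown terms are n = 2, 3, 4, 5, 6.
Setting n = 7 gives 7, 15, 9, 23 characters in each block.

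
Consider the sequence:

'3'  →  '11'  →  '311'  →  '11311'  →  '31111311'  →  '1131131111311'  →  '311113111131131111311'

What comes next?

Each term (from the third on) is the two preceding terms concatenated in order: term 3 = 3·11 = 311.
So term 8 is 1131131111311·311113111131131111311.

1131131111311311113111131131111311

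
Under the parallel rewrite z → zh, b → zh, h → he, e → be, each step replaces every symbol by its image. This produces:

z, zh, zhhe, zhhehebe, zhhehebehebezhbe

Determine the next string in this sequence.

zhhehebehebezhbehebezhbezhhezhbe

φ(zhhehebehebezhbe) expands symbol-by-symbol to zh he he be he be zh be he be zh be zh he zh be; joining the 16 pieces gives the next term.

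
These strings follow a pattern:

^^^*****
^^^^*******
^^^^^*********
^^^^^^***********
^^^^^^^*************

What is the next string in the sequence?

The n-th term is n+1 ^'s then 2n+1 *'s, where the shown terms are n = 2, 3, 4, 5, 6.
At n = 7 the blocks have lengths 8, 15.

^^^^^^^^***************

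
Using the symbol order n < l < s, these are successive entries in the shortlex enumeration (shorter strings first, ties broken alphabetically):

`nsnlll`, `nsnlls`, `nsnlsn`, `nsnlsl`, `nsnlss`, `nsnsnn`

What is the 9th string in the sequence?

Continuing the enumeration 3 steps past nsnsnn: nsnsnn → nsnsnl → nsnsns → (answer).

nsnsln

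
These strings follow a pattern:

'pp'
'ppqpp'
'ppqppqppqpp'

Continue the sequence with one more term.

ppqppqppqppqppqppqppqpp

Each string is two copies of the previous one joined by 'q'.
One more doubling of ppqppqppqpp gives the answer.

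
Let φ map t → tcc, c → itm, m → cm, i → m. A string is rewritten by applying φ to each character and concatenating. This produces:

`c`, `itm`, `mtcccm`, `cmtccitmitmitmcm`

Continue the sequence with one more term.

Applying the rule to each of the 16 symbols of cmtccitmitmitmcm gives the pieces itm cm tcc itm itm m tcc cm m tcc cm m tcc cm itm cm, which concatenate to the answer.

itmcmtccitmitmmtcccmmtcccmmtcccmitmcm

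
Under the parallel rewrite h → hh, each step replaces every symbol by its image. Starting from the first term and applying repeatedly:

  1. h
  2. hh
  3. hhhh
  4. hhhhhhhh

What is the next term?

Expanding hhhhhhhh: h→hh, h→hh, h→hh, h→hh, h→hh, h→hh, h→hh, h→hh. Concatenated: hh hh hh hh hh hh hh hh.

hhhhhhhhhhhhhhhh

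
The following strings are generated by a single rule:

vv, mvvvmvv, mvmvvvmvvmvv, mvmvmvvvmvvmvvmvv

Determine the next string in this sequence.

s(k+1) = mv·s(k)·mvv, so each term gains mv as a prefix and mvv as a suffix.
One more step from mvmvmvvvmvvmvvmvv gives the answer.

mvmvmvmvvvmvvmvvmvvmvv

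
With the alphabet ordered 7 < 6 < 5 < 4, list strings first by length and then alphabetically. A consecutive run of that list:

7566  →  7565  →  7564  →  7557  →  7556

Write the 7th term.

7554

Stepping forward 2 times from 7556: 7556 → 7555, then the target.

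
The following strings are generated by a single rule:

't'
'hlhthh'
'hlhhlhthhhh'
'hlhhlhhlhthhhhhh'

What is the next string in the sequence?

Each term wraps the previous one in hlh on the left and hh on the right.
One more step from hlhhlhhlhthhhhhh gives the answer.

hlhhlhhlhhlhthhhhhhhh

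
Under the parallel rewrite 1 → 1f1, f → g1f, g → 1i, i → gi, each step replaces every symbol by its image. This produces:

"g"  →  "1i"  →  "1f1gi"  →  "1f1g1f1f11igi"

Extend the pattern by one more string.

φ(1f1g1f1f11igi) expands symbol-by-symbol to 1f1 g1f 1f1 1i 1f1 g1f 1f1 g1f 1f1 1f1 gi 1i gi; joining the 13 pieces gives the next term.

1f1g1f1f11i1f1g1f1f1g1f1f11f1gi1igi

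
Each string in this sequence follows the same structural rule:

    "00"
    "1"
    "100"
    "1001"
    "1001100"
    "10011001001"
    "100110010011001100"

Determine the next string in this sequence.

10011001001100110010011001001

This is a Fibonacci-style word recurrence s(k) = s(k−1)·s(k−2): e.g. 1·00 = 100.
The next term joins 100110010011001100 and 10011001001.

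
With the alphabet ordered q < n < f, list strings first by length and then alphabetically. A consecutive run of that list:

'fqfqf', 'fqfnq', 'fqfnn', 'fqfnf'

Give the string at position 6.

fqffn

Stepping forward 2 times from fqfnf: fqfnf → fqffq, then the target.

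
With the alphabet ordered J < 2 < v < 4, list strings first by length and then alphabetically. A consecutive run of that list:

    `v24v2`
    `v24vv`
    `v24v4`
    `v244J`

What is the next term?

v2442

The successor of v244J increments the rightmost position that isn't already 4 and resets every position after it to J.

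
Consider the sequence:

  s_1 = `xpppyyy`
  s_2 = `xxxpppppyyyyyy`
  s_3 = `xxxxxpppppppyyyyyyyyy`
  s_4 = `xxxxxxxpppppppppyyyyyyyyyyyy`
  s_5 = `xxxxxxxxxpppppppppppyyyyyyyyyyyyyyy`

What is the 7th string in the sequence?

Term n consists of 2n-1 x's, followed by 2n+1 p's, followed by 3n y's (n = 1, 2, …).
At n = 7 the blocks have lengths 13, 15, 21.

xxxxxxxxxxxxxpppppppppppppppyyyyyyyyyyyyyyyyyyyyy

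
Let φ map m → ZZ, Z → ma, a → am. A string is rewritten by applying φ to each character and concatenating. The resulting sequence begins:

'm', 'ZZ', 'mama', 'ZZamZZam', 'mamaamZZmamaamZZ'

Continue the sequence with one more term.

ZZamZZamamZZmamaZZamZZamamZZmama

Replace each of the 16 characters of mamaamZZmamaamZZ in place — ZZ am ZZ am am ZZ ma ma ZZ am ZZ am am ZZ ma ma — and concatenate.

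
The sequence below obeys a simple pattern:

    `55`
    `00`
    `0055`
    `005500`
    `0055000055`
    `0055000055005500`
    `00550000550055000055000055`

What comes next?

005500005500550000550000550055000055005500

From term 3 onward, concatenate the last term with the second-to-last: 00·55 = 0055, 0055·00 = 005500, …
Continuing: 00550000550055000055000055 · 0055000055005500 gives term 8.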